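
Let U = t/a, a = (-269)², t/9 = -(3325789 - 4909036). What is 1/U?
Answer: 72361/14249223 ≈ 0.0050782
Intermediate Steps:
t = 14249223 (t = 9*(-(3325789 - 4909036)) = 9*(-1*(-1583247)) = 9*1583247 = 14249223)
a = 72361
U = 14249223/72361 ≈ 196.92
1/U = 1/(14249223/72361) = 72361/14249223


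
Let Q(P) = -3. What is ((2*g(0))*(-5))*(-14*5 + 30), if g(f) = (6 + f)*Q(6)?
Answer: -7200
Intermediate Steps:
g(f) = -18 - 3*f (g(f) = (6 + f)*(-3) = -18 - 3*f)
((2*g(0))*(-5))*(-14*5 + 30) = ((2*(-18 - 3*0))*(-5))*(-14*5 + 30) = ((2*(-18 + 0))*(-5))*(-70 + 30) = ((2*(-18))*(-5))*(-40) = -36*(-5)*(-40) = 180*(-40) = -7200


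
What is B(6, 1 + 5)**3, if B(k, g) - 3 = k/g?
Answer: 64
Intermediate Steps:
B(k, g) = 3 + k/g
B(6, 1 + 5)**3 = (3 + 6/(1 + 5))**3 = (3 + 6/6)**3 = (3 + 6*(1/6))**3 = (3 + 1)**3 = 4**3 = 64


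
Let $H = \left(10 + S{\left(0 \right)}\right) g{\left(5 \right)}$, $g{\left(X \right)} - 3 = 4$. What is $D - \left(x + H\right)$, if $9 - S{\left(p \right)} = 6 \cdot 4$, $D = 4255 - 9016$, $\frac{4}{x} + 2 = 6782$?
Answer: $- \frac{8010571}{1695} \approx -4726.0$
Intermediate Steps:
$x = \frac{1}{1695}$ ($x = \frac{4}{-2 + 6782} = \frac{4}{6780} = 4 \cdot \frac{1}{6780} = \frac{1}{1695} \approx 0.00058997$)
$D = -4761$
$g{\left(X \right)} = 7$ ($g{\left(X \right)} = 3 + 4 = 7$)
$S{\left(p \right)} = -15$ ($S{\left(p \right)} = 9 - 6 \cdot 4 = 9 - 24 = -15$)
$H = -35$ ($H = \left(10 - 15\right) 7 = \left(-5\right) 7 = -35$)
$D - \left(x + H\right) = -4761 - \left(\frac{1}{1695} - 35\right) = -4761 - - \frac{59324}{1695} = -4761 + \frac{59324}{1695} = - \frac{8010571}{1695}$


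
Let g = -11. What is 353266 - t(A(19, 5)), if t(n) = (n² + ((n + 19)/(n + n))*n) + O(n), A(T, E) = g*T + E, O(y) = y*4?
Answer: 625117/2 ≈ 3.1256e+5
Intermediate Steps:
O(y) = 4*y
A(T, E) = E - 11*T (A(T, E) = -11*T + E = E - 11*T)
t(n) = 19/2 + n² + 9*n/2 (t(n) = (n² + ((n + 19)/(n + n))*n) + 4*n = (n² + ((19 + n)/((2*n)))*n) + 4*n = (n² + ((19 + n)*(1/(2*n)))*n) + 4*n = (n² + ((19 + n)/(2*n))*n) + 4*n = (n² + (19/2 + n/2)) + 4*n = (19/2 + n² + n/2) + 4*n = 19/2 + n² + 9*n/2)
353266 - t(A(19, 5)) = 353266 - (19/2 + (5 - 11*19)² + 9*(5 - 11*19)/2) = 353266 - (19/2 + (5 - 209)² + 9*(5 - 209)/2) = 353266 - (19/2 + (-204)² + (9/2)*(-204)) = 353266 - (19/2 + 41616 - 918) = 353266 - 1*81415/2 = 353266 - 81415/2 = 625117/2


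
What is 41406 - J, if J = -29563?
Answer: 70969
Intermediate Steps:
41406 - J = 41406 - 1*(-29563) = 41406 + 29563 = 70969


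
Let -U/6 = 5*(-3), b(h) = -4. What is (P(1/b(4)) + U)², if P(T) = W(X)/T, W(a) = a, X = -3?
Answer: 10404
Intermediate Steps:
P(T) = -3/T
U = 90 (U = -30*(-3) = -6*(-15) = 90)
(P(1/b(4)) + U)² = (-3/(1/(-4)) + 90)² = (-3/(-¼) + 90)² = (-3*(-4) + 90)² = (12 + 90)² = 102² = 10404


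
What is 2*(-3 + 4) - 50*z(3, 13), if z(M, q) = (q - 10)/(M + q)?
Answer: -59/8 ≈ -7.3750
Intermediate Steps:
z(M, q) = (-10 + q)/(M + q)
2*(-3 + 4) - 50*z(3, 13) = 2*(-3 + 4) - 50*(-10 + 13)/(3 + 13) = 2*1 - 50*3/16 = 2 - 25*3/8 = 2 - 50*3/16 = 2 - 75/8 = -59/8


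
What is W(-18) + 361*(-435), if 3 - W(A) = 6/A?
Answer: -471095/3 ≈ -1.5703e+5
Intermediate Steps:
W(A) = 3 - 6/A
W(-18) + 361*(-435) = (3 - 6/(-18)) + 361*(-435) = (3 - 6*(-1/18)) - 157035 = (3 + ⅓) - 157035 = 10/3 - 157035 = -471095/3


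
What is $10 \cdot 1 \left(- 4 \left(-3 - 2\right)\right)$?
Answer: $200$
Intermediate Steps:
$10 \cdot 1 \left(- 4 \left(-3 - 2\right)\right) = 10 \left(\left(-4\right) \left(-5\right)\right) = 10 \cdot 20 = 200$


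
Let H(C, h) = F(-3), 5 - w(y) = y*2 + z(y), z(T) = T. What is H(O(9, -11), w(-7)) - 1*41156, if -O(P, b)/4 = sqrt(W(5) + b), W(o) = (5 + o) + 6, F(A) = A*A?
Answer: -41147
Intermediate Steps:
F(A) = A**2
w(y) = 5 - 3*y (w(y) = 5 - (y*2 + y) = 5 - (2*y + y) = 5 - 3*y)
W(o) = 11 + o
O(P, b) = -4*sqrt(16 + b) (O(P, b) = -4*sqrt((11 + 5) + b) = -4*sqrt(16 + b))
H(C, h) = 9 (H(C, h) = (-3)**2 = 9)
H(O(9, -11), w(-7)) - 1*41156 = 9 - 1*41156 = 9 - 41156 = -41147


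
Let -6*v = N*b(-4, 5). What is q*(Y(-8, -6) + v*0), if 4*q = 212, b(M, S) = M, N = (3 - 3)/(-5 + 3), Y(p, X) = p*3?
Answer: -1272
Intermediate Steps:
Y(p, X) = 3*p
N = 0 (N = 0/(-2) = 0*(-½) = 0)
q = 53 (q = (¼)*212 = 53)
v = 0 (v = -0*(-4) = -⅙*0 = 0)
q*(Y(-8, -6) + v*0) = 53*(3*(-8) + 0*0) = 53*(-24 + 0) = 53*(-24) = -1272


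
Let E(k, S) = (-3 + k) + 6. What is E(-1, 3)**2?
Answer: 4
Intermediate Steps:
E(k, S) = 3 + k
E(-1, 3)**2 = (3 - 1)**2 = 2**2 = 4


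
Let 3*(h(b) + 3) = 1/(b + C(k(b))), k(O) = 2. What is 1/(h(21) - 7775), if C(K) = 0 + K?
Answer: -69/536681 ≈ -0.00012857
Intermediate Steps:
C(K) = K
h(b) = -3 + 1/(3*(2 + b)) (h(b) = -3 + 1/(3*(b + 2)) = -3 + 1/(3*(2 + b)))
1/(h(21) - 7775) = 1/((-17 - 9*21)/(3*(2 + 21)) - 7775) = 1/((⅓)*(-17 - 189)/23 - 7775) = 1/((⅓)*(1/23)*(-206) - 7775) = 1/(-206/69 - 7775) = 1/(-536681/69) = -69/536681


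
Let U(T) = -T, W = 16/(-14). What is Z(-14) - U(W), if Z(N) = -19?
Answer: -141/7 ≈ -20.143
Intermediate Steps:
W = -8/7 (W = 16*(-1/14) = -8/7 ≈ -1.1429)
Z(-14) - U(W) = -19 - (-1)*(-8)/7 = -19 - 1*8/7 = -19 - 8/7 = -141/7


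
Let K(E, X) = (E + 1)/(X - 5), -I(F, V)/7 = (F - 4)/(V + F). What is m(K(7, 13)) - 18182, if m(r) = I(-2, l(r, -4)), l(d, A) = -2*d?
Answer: -36385/2 ≈ -18193.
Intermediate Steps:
I(F, V) = -7*(-4 + F)/(F + V) (I(F, V) = -7*(F - 4)/(V + F) = -7*(-4 + F)/(F + V))
K(E, X) = (1 + E)/(-5 + X)
m(r) = 42/(-2 - 2*r) (m(r) = 7*(4 - 1*(-2))/(-2 - 2*r) = 7*(4 + 2)/(-2 - 2*r) = 7*6/(-2 - 2*r) = 42/(-2 - 2*r))
m(K(7, 13)) - 18182 = -21/(1 + (1 + 7)/(-5 + 13)) - 18182 = -21/(1 + 8/8) - 18182 = -21/(1 + (⅛)*8) - 18182 = -21/(1 + 1) - 18182 = -21/2 - 18182 = -36385/2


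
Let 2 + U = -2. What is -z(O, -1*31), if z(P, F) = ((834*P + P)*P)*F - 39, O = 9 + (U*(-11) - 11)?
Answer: 45661179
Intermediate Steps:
U = -4 (U = -2 - 2 = -4)
O = 42 (O = 9 + (-4*(-11) - 11) = 9 + (44 - 11) = 9 + 33 = 42)
z(P, F) = -39 + 835*F*P² (z(P, F) = ((835*P)*P)*F - 39 = (835*P²)*F - 39 = 835*F*P² - 39 = -39 + 835*F*P²)
-z(O, -1*31) = -(-39 + 835*(-1*31)*42²) = -(-39 + 835*(-31)*1764) = -(-39 - 45661140) = -1*(-45661179) = 45661179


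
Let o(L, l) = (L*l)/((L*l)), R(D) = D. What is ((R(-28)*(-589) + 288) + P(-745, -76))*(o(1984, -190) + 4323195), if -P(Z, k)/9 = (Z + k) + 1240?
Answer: 56240456764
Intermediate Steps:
o(L, l) = 1 (o(L, l) = (L*l)*(1/(L*l)) = 1)
P(Z, k) = -11160 - 9*Z - 9*k (P(Z, k) = -9*((Z + k) + 1240) = -9*(1240 + Z + k) = -11160 - 9*Z - 9*k)
((R(-28)*(-589) + 288) + P(-745, -76))*(o(1984, -190) + 4323195) = ((-28*(-589) + 288) + (-11160 - 9*(-745) - 9*(-76)))*(1 + 4323195) = ((16492 + 288) + (-11160 + 6705 + 684))*4323196 = (16780 - 3771)*4323196 = 13009*4323196 = 56240456764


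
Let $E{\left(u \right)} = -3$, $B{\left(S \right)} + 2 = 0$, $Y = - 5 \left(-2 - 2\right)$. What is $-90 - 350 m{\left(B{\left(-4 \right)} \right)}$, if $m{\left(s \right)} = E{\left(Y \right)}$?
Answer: $960$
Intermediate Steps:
$Y = 20$ ($Y = \left(-5\right) \left(-4\right) = 20$)
$B{\left(S \right)} = -2$ ($B{\left(S \right)} = -2 + 0 = -2$)
$m{\left(s \right)} = -3$
$-90 - 350 m{\left(B{\left(-4 \right)} \right)} = -90 - -1050 = -90 + 1050 = 960$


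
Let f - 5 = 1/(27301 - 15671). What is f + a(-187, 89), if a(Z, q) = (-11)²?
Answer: 1465381/11630 ≈ 126.00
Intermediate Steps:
f = 58151/11630 (f = 5 + 1/(27301 - 15671) = 5 + 1/11630 = 58151/11630 ≈ 5.0001)
a(Z, q) = 121
f + a(-187, 89) = 58151/11630 + 121 = 1465381/11630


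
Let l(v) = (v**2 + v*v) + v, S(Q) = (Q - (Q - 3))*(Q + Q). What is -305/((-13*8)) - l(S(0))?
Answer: 305/104 ≈ 2.9327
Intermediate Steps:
S(Q) = 6*Q (S(Q) = (Q - (-3 + Q))*(2*Q) = (Q + (3 - Q))*(2*Q) = 3*(2*Q) = 6*Q)
l(v) = v + 2*v**2 (l(v) = (v**2 + v**2) + v = 2*v**2 + v = v + 2*v**2)
-305/((-13*8)) - l(S(0)) = -305/((-13*8)) - 6*0*(1 + 2*(6*0)) = -305/(-104) - 0*(1 + 2*0) = -305*(-1/104) - 0*(1 + 0) = 305/104 - 0 = 305/104 - 1*0 = 305/104 + 0 = 305/104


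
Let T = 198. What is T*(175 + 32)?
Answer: 40986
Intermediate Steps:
T*(175 + 32) = 198*(175 + 32) = 198*207 = 40986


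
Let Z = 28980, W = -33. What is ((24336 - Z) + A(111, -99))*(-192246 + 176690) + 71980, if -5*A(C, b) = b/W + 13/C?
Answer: 40139676796/555 ≈ 7.2324e+7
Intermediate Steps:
A(C, b) = -13/(5*C) + b/165 (A(C, b) = -(b/(-33) + 13/C)/5 = -(b*(-1/33) + 13/C)/5 = -(-b/33 + 13/C)/5 = -(13/C - b/33)/5 = -13/(5*C) + b/165)
((24336 - Z) + A(111, -99))*(-192246 + 176690) + 71980 = ((24336 - 1*28980) + (1/165)*(-429 + 111*(-99))/111)*(-192246 + 176690) + 71980 = ((24336 - 28980) + (1/165)*(1/111)*(-429 - 10989))*(-15556) + 71980 = (-4644 + (1/165)*(1/111)*(-11418))*(-15556) + 71980 = (-4644 - 346/555)*(-15556) + 71980 = -2577766/555*(-15556) + 71980 = 40099727896/555 + 71980 = 40139676796/555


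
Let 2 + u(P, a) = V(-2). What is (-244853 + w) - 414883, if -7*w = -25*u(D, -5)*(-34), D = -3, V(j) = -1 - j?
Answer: -4617302/7 ≈ -6.5962e+5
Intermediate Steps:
u(P, a) = -1 (u(P, a) = -2 + (-1 - 1*(-2)) = -2 + (-1 + 2) = -2 + 1 = -1)
w = 850/7 (w = -(-25*(-1))*(-34)/7 = -25*(-34)/7 = -⅐*(-850) = 850/7 ≈ 121.43)
(-244853 + w) - 414883 = (-244853 + 850/7) - 414883 = -1713121/7 - 414883 = -4617302/7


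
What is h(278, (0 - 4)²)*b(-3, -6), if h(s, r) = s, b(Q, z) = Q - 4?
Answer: -1946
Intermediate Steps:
b(Q, z) = -4 + Q
h(278, (0 - 4)²)*b(-3, -6) = 278*(-4 - 3) = 278*(-7) = -1946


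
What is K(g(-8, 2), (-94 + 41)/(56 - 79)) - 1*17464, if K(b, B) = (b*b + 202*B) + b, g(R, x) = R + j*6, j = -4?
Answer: -368150/23 ≈ -16007.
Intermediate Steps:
g(R, x) = -24 + R (g(R, x) = R - 4*6 = R - 24 = -24 + R)
K(b, B) = b + b**2 + 202*B (K(b, B) = (b**2 + 202*B) + b = b + b**2 + 202*B)
K(g(-8, 2), (-94 + 41)/(56 - 79)) - 1*17464 = ((-24 - 8) + (-24 - 8)**2 + 202*((-94 + 41)/(56 - 79))) - 1*17464 = (-32 + (-32)**2 + 202*(-53/(-23))) - 17464 = (-32 + 1024 + 202*(-53*(-1/23))) - 17464 = (-32 + 1024 + 202*(53/23)) - 17464 = (-32 + 1024 + 10706/23) - 17464 = 33522/23 - 17464 = -368150/23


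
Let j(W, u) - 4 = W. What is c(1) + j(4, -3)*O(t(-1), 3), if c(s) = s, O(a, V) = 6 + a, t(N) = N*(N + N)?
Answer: 65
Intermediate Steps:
j(W, u) = 4 + W
t(N) = 2*N² (t(N) = N*(2*N) = 2*N²)
c(1) + j(4, -3)*O(t(-1), 3) = 1 + (4 + 4)*(6 + 2*(-1)²) = 1 + 8*(6 + 2*1) = 1 + 8*(6 + 2) = 1 + 8*8 = 1 + 64 = 65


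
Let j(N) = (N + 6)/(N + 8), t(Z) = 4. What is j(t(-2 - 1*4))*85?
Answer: 425/6 ≈ 70.833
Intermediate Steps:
j(N) = (6 + N)/(8 + N)
j(t(-2 - 1*4))*85 = ((6 + 4)/(8 + 4))*85 = (10/12)*85 = ((1/12)*10)*85 = (5/6)*85 = 425/6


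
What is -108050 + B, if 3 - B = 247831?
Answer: -355878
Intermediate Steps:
B = -247828 (B = 3 - 1*247831 = 3 - 247831 = -247828)
-108050 + B = -108050 - 247828 = -355878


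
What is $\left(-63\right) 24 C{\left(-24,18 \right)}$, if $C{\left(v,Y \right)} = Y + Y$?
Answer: $-54432$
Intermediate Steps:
$C{\left(v,Y \right)} = 2 Y$
$\left(-63\right) 24 C{\left(-24,18 \right)} = \left(-63\right) 24 \cdot 2 \cdot 18 = \left(-1512\right) 36 = -54432$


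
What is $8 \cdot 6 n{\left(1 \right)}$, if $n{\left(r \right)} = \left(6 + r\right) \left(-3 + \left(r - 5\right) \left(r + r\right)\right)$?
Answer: $-3696$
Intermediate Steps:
$n{\left(r \right)} = \left(-3 + 2 r \left(-5 + r\right)\right) \left(6 + r\right)$ ($n{\left(r \right)} = \left(6 + r\right) \left(-3 + \left(-5 + r\right) 2 r\right) = \left(6 + r\right) \left(-3 + 2 r \left(-5 + r\right)\right) = \left(-3 + 2 r \left(-5 + r\right)\right) \left(6 + r\right)$)
$8 \cdot 6 n{\left(1 \right)} = 8 \cdot 6 \left(-18 - 63 + 2 \cdot 1^{2} + 2 \cdot 1^{3}\right) = 48 \left(-18 - 63 + 2 \cdot 1 + 2 \cdot 1\right) = 48 \left(-18 - 63 + 2 + 2\right) = 48 \left(-77\right) = -3696$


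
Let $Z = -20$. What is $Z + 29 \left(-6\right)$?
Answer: $-194$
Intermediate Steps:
$Z + 29 \left(-6\right) = -20 + 29 \left(-6\right) = -20 - 174 = -194$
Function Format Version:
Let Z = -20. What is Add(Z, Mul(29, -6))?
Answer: -194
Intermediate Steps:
Add(Z, Mul(29, -6)) = Add(-20, Mul(29, -6)) = Add(-20, -174) = -194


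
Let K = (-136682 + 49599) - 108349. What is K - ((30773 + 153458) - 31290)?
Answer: -348373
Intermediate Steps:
K = -195432 (K = -87083 - 108349 = -195432)
K - ((30773 + 153458) - 31290) = -195432 - ((30773 + 153458) - 31290) = -195432 - (184231 - 31290) = -195432 - 1*152941 = -195432 - 152941 = -348373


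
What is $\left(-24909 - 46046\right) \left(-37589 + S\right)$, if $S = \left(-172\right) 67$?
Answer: $3484812915$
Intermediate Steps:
$S = -11524$
$\left(-24909 - 46046\right) \left(-37589 + S\right) = \left(-24909 - 46046\right) \left(-37589 - 11524\right) = \left(-70955\right) \left(-49113\right) = 3484812915$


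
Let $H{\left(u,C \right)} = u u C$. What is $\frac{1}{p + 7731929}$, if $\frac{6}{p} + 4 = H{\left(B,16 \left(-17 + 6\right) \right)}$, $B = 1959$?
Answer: $\frac{337715930}{2611195592928967} \approx 1.2933 \cdot 10^{-7}$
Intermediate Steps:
$H{\left(u,C \right)} = C u^{2}$ ($H{\left(u,C \right)} = u^{2} C = C u^{2}$)
$p = - \frac{3}{337715930}$ ($p = \frac{6}{-4 + 16 \left(-17 + 6\right) 1959^{2}} = \frac{6}{-4 + 16 \left(-11\right) 3837681} = \frac{6}{-4 - 675431856} = \frac{6}{-675431860} = 6 \left(- \frac{1}{675431860}\right) = - \frac{3}{337715930} \approx -8.8832 \cdot 10^{-9}$)
$\frac{1}{p + 7731929} = \frac{1}{- \frac{3}{337715930} + 7731929} = \frac{1}{\frac{2611195592928967}{337715930}} = \frac{337715930}{2611195592928967}$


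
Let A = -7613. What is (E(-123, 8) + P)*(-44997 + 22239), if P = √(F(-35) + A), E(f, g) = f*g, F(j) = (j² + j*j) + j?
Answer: 22393872 - 22758*I*√5198 ≈ 2.2394e+7 - 1.6408e+6*I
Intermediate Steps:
F(j) = j + 2*j² (F(j) = (j² + j²) + j = 2*j² + j = j + 2*j²)
P = I*√5198 (P = √(-35*(1 + 2*(-35)) - 7613) = √(-35*(1 - 70) - 7613) = √(-35*(-69) - 7613) = √(2415 - 7613) = √(-5198) = I*√5198 ≈ 72.097*I)
(E(-123, 8) + P)*(-44997 + 22239) = (-123*8 + I*√5198)*(-44997 + 22239) = (-984 + I*√5198)*(-22758) = 22393872 - 22758*I*√5198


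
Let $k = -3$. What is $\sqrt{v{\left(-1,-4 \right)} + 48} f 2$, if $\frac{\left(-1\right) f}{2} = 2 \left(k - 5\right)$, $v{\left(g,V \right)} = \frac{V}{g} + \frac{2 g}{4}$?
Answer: $32 \sqrt{206} \approx 459.29$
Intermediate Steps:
$v{\left(g,V \right)} = \frac{g}{2} + \frac{V}{g}$ ($v{\left(g,V \right)} = \frac{V}{g} + 2 g \frac{1}{4} = \frac{V}{g} + \frac{g}{2} = \frac{g}{2} + \frac{V}{g}$)
$f = 32$ ($f = - 2 \cdot 2 \left(-3 - 5\right) = - 2 \cdot 2 \left(-8\right) = \left(-2\right) \left(-16\right) = 32$)
$\sqrt{v{\left(-1,-4 \right)} + 48} f 2 = \sqrt{\left(\frac{1}{2} \left(-1\right) - \frac{4}{-1}\right) + 48} \cdot 32 \cdot 2 = \sqrt{\left(- \frac{1}{2} - -4\right) + 48} \cdot 32 \cdot 2 = \sqrt{\left(- \frac{1}{2} + 4\right) + 48} \cdot 32 \cdot 2 = \sqrt{\frac{7}{2} + 48} \cdot 32 \cdot 2 = \sqrt{\frac{103}{2}} \cdot 32 \cdot 2 = \frac{\sqrt{206}}{2} \cdot 32 \cdot 2 = 16 \sqrt{206} \cdot 2 = 32 \sqrt{206}$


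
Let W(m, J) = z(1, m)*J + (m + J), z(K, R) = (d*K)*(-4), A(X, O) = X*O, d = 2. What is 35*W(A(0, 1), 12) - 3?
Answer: -2943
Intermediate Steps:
A(X, O) = O*X
z(K, R) = -8*K (z(K, R) = (2*K)*(-4) = -8*K)
W(m, J) = m - 7*J (W(m, J) = (-8*1)*J + (m + J) = -8*J + (J + m) = m - 7*J)
35*W(A(0, 1), 12) - 3 = 35*(1*0 - 7*12) - 3 = 35*(0 - 84) - 3 = 35*(-84) - 3 = -2940 - 3 = -2943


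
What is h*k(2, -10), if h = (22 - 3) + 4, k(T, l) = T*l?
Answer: -460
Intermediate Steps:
h = 23 (h = 19 + 4 = 23)
h*k(2, -10) = 23*(2*(-10)) = 23*(-20) = -460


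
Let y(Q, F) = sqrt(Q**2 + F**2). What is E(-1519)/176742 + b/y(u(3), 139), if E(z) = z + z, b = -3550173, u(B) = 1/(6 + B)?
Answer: -1519/88371 - 31951557*sqrt(1565002)/1565002 ≈ -25541.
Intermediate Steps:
y(Q, F) = sqrt(F**2 + Q**2)
E(z) = 2*z
E(-1519)/176742 + b/y(u(3), 139) = (2*(-1519))/176742 - 3550173/sqrt(139**2 + (1/(6 + 3))**2) = -3038*1/176742 - 3550173/sqrt(19321 + (1/9)**2) = -1519/88371 - 3550173/sqrt(19321 + (1/9)**2) = -1519/88371 - 3550173/sqrt(19321 + 1/81) = -1519/88371 - 3550173*9*sqrt(1565002)/1565002 = -1519/88371 - 31951557*sqrt(1565002)/1565002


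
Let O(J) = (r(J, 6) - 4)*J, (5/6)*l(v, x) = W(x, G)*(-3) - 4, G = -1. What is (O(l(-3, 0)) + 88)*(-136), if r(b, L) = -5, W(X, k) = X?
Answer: -89216/5 ≈ -17843.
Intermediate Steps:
l(v, x) = -24/5 - 18*x/5 (l(v, x) = 6*(x*(-3) - 4)/5 = 6*(-3*x - 4)/5 = 6*(-4 - 3*x)/5 = -24/5 - 18*x/5)
O(J) = -9*J (O(J) = (-5 - 4)*J = -9*J)
(O(l(-3, 0)) + 88)*(-136) = (-9*(-24/5 - 18/5*0) + 88)*(-136) = (-9*(-24/5 + 0) + 88)*(-136) = (-9*(-24/5) + 88)*(-136) = (216/5 + 88)*(-136) = (656/5)*(-136) = -89216/5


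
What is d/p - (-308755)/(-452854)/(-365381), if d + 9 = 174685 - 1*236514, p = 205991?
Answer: -10231914528362207/34084145780817634 ≈ -0.30020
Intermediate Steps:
d = -61838 (d = -9 + (174685 - 1*236514) = -9 + (174685 - 236514) = -9 - 61829 = -61838)
d/p - (-308755)/(-452854)/(-365381) = -61838/205991 - (-308755)/(-452854)/(-365381) = -61838*1/205991 - (-308755)*(-1)/452854*(-1/365381) = -61838/205991 - 1*308755/452854*(-1/365381) = -61838/205991 - 308755/452854*(-1/365381) = -61838/205991 + 308755/165464247374 = -10231914528362207/34084145780817634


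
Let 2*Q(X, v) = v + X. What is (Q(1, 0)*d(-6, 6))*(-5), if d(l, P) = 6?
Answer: -15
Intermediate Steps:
Q(X, v) = X/2 + v/2 (Q(X, v) = (v + X)/2 = (X + v)/2 = X/2 + v/2)
(Q(1, 0)*d(-6, 6))*(-5) = (((½)*1 + (½)*0)*6)*(-5) = ((½ + 0)*6)*(-5) = ((½)*6)*(-5) = 3*(-5) = -15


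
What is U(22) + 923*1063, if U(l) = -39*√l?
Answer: 981149 - 39*√22 ≈ 9.8097e+5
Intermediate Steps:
U(22) + 923*1063 = -39*√22 + 923*1063 = -39*√22 + 981149 = 981149 - 39*√22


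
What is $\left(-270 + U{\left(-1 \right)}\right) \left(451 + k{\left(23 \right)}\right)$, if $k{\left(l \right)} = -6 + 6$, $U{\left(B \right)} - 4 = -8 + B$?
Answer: $-124025$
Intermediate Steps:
$U{\left(B \right)} = -4 + B$ ($U{\left(B \right)} = 4 + \left(-8 + B\right) = -4 + B$)
$k{\left(l \right)} = 0$
$\left(-270 + U{\left(-1 \right)}\right) \left(451 + k{\left(23 \right)}\right) = \left(-270 - 5\right) \left(451 + 0\right) = \left(-270 - 5\right) 451 = \left(-275\right) 451 = -124025$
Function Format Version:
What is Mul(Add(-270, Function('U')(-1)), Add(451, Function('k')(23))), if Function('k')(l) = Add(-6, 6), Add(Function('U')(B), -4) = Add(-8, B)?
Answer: -124025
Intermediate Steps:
Function('U')(B) = Add(-4, B) (Function('U')(B) = Add(4, Add(-8, B)) = Add(-4, B))
Function('k')(l) = 0
Mul(Add(-270, Function('U')(-1)), Add(451, Function('k')(23))) = Mul(Add(-270, Add(-4, -1)), Add(451, 0)) = Mul(Add(-270, -5), 451) = Mul(-275, 451) = -124025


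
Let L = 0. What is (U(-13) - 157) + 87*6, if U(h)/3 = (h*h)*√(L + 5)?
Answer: 365 + 507*√5 ≈ 1498.7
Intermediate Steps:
U(h) = 3*√5*h² (U(h) = 3*((h*h)*√(0 + 5)) = 3*(h²*√5) = 3*(√5*h²) = 3*√5*h²)
(U(-13) - 157) + 87*6 = (3*√5*(-13)² - 157) + 87*6 = (3*√5*169 - 157) + 522 = (507*√5 - 157) + 522 = (-157 + 507*√5) + 522 = 365 + 507*√5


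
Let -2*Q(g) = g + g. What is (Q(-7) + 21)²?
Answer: 784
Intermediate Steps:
Q(g) = -g (Q(g) = -(g + g)/2 = -g)
(Q(-7) + 21)² = (-1*(-7) + 21)² = (7 + 21)² = 28² = 784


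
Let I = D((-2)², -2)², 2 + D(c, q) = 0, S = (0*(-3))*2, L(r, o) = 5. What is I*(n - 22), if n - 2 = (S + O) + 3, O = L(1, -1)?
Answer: -48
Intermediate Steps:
S = 0 (S = 0*2 = 0)
O = 5
D(c, q) = -2 (D(c, q) = -2 + 0 = -2)
I = 4 (I = (-2)² = 4)
n = 10 (n = 2 + ((0 + 5) + 3) = 2 + (5 + 3) = 2 + 8 = 10)
I*(n - 22) = 4*(10 - 22) = 4*(-12) = -48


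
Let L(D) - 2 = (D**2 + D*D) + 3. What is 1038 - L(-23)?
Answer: -25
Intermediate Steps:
L(D) = 5 + 2*D**2 (L(D) = 2 + ((D**2 + D*D) + 3) = 2 + ((D**2 + D**2) + 3) = 2 + (2*D**2 + 3) = 2 + (3 + 2*D**2) = 5 + 2*D**2)
1038 - L(-23) = 1038 - (5 + 2*(-23)**2) = 1038 - (5 + 2*529) = 1038 - (5 + 1058) = 1038 - 1*1063 = 1038 - 1063 = -25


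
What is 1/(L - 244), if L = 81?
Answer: -1/163 ≈ -0.0061350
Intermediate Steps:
1/(L - 244) = 1/(81 - 244) = 1/(-163) = -1/163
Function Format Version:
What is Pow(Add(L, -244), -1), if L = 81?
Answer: Rational(-1, 163) ≈ -0.0061350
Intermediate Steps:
Pow(Add(L, -244), -1) = Pow(Add(81, -244), -1) = Pow(-163, -1) = Rational(-1, 163)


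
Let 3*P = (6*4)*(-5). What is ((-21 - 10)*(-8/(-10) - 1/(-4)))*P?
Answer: 1302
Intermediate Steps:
P = -40 (P = ((6*4)*(-5))/3 = (24*(-5))/3 = (⅓)*(-120) = -40)
((-21 - 10)*(-8/(-10) - 1/(-4)))*P = ((-21 - 10)*(-8/(-10) - 1/(-4)))*(-40) = -31*(-8*(-⅒) - 1*(-¼))*(-40) = -31*(⅘ + ¼)*(-40) = -31*21/20*(-40) = -651/20*(-40) = 1302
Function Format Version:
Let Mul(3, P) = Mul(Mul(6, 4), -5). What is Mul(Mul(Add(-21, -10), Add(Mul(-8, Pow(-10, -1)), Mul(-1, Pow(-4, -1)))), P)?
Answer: 1302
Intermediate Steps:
P = -40 (P = Mul(Rational(1, 3), Mul(Mul(6, 4), -5)) = Mul(Rational(1, 3), Mul(24, -5)) = Mul(Rational(1, 3), -120) = -40)
Mul(Mul(Add(-21, -10), Add(Mul(-8, Pow(-10, -1)), Mul(-1, Pow(-4, -1)))), P) = Mul(Mul(Add(-21, -10), Add(Mul(-8, Pow(-10, -1)), Mul(-1, Pow(-4, -1)))), -40) = Mul(Mul(-31, Add(Mul(-8, Rational(-1, 10)), Mul(-1, Rational(-1, 4)))), -40) = Mul(Mul(-31, Add(Rational(4, 5), Rational(1, 4))), -40) = Mul(Mul(-31, Rational(21, 20)), -40) = Mul(Rational(-651, 20), -40) = 1302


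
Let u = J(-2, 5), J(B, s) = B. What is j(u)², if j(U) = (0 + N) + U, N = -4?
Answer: 36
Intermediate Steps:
u = -2
j(U) = -4 + U (j(U) = (0 - 4) + U = -4 + U)
j(u)² = (-4 - 2)² = (-6)² = 36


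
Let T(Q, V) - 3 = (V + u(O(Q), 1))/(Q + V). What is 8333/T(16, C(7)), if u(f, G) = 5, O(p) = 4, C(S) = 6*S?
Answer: 37178/17 ≈ 2186.9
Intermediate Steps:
T(Q, V) = 3 + (5 + V)/(Q + V) (T(Q, V) = 3 + (V + 5)/(Q + V) = 3 + (5 + V)/(Q + V))
8333/T(16, C(7)) = 8333/(((5 + 3*16 + 4*(6*7))/(16 + 6*7))) = 8333/(((5 + 48 + 4*42)/(16 + 42))) = 8333/(((5 + 48 + 168)/58)) = 8333/(((1/58)*221)) = 8333/(221/58) = 8333*(58/221) = 37178/17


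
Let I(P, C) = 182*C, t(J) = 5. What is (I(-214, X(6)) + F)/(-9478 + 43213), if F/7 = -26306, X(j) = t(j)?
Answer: -183232/33735 ≈ -5.4315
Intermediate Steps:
X(j) = 5
F = -184142 (F = 7*(-26306) = -184142)
(I(-214, X(6)) + F)/(-9478 + 43213) = (182*5 - 184142)/(-9478 + 43213) = (910 - 184142)/33735 = -183232*1/33735 = -183232/33735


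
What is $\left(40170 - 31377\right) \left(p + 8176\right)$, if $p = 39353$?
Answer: $417922497$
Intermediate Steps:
$\left(40170 - 31377\right) \left(p + 8176\right) = \left(40170 - 31377\right) \left(39353 + 8176\right) = \left(40170 - 31377\right) 47529 = 8793 \cdot 47529 = 417922497$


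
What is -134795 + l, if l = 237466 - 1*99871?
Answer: 2800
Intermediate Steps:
l = 137595 (l = 237466 - 99871 = 137595)
-134795 + l = -134795 + 137595 = 2800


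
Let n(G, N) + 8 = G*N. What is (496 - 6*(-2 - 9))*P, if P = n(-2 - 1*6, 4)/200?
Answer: -562/5 ≈ -112.40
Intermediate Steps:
n(G, N) = -8 + G*N
P = -⅕ (P = (-8 + (-2 - 1*6)*4)/200 = (-8 + (-2 - 6)*4)*(1/200) = (-8 - 8*4)*(1/200) = (-8 - 32)*(1/200) = -40*1/200 = -⅕ ≈ -0.20000)
(496 - 6*(-2 - 9))*P = (496 - 6*(-2 - 9))*(-⅕) = (496 - 6*(-11))*(-⅕) = (496 + 66)*(-⅕) = 562*(-⅕) = -562/5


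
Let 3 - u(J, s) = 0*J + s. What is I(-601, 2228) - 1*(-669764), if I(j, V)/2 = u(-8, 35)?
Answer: 669700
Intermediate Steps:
u(J, s) = 3 - s (u(J, s) = 3 - (0*J + s) = 3 - (0 + s) = 3 - s)
I(j, V) = -64 (I(j, V) = 2*(3 - 1*35) = 2*(3 - 35) = 2*(-32) = -64)
I(-601, 2228) - 1*(-669764) = -64 - 1*(-669764) = -64 + 669764 = 669700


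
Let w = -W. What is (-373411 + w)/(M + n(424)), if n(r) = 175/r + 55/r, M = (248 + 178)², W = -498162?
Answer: 26447212/38473027 ≈ 0.68742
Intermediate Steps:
w = 498162 (w = -1*(-498162) = 498162)
M = 181476 (M = 426² = 181476)
n(r) = 230/r
(-373411 + w)/(M + n(424)) = (-373411 + 498162)/(181476 + 230/424) = 124751/(181476 + 230*(1/424)) = 124751/(181476 + 115/212) = 124751/(38473027/212) = 124751*(212/38473027) = 26447212/38473027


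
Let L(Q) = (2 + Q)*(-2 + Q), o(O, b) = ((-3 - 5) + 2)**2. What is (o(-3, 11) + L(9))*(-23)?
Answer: -2599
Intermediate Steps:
o(O, b) = 36 (o(O, b) = (-8 + 2)**2 = (-6)**2 = 36)
L(Q) = (-2 + Q)*(2 + Q)
(o(-3, 11) + L(9))*(-23) = (36 + (-4 + 9**2))*(-23) = (36 + (-4 + 81))*(-23) = (36 + 77)*(-23) = 113*(-23) = -2599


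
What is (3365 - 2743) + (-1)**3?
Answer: 621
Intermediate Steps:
(3365 - 2743) + (-1)**3 = 622 - 1 = 621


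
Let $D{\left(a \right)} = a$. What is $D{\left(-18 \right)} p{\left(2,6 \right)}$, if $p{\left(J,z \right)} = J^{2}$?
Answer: $-72$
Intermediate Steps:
$D{\left(-18 \right)} p{\left(2,6 \right)} = - 18 \cdot 2^{2} = \left(-18\right) 4 = -72$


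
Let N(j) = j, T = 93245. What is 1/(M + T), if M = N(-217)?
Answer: 1/93028 ≈ 1.0749e-5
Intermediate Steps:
M = -217
1/(M + T) = 1/(-217 + 93245) = 1/93028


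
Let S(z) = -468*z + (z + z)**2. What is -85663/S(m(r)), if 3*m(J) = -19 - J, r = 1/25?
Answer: -28344375/1036112 ≈ -27.356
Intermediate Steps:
r = 1/25 ≈ 0.040000
m(J) = -19/3 - J/3 (m(J) = (-19 - J)/3 = -19/3 - J/3)
S(z) = -468*z + 4*z**2 (S(z) = -468*z + (2*z)**2 = -468*z + 4*z**2)
-85663/S(m(r)) = -85663*1/(4*(-117 + (-19/3 - 1/3*1/25))*(-19/3 - 1/3*1/25)) = -85663*1/(4*(-117 + (-19/3 - 1/75))*(-19/3 - 1/75)) = -85663*(-75/(1904*(-117 - 476/75))) = -85663/(4*(-476/75)*(-9251/75)) = -85663/17613904/5625 = -85663*5625/17613904 = -28344375/1036112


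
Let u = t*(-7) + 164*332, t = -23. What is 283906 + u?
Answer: 338515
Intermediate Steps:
u = 54609 (u = -23*(-7) + 164*332 = 161 + 54448 = 54609)
283906 + u = 283906 + 54609 = 338515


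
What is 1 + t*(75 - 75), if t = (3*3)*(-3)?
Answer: 1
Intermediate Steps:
t = -27 (t = 9*(-3) = -27)
1 + t*(75 - 75) = 1 - 27*(75 - 75) = 1 - 27*0 = 1 + 0 = 1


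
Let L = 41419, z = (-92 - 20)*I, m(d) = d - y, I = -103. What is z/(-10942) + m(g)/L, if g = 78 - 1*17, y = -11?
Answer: -238510880/226603349 ≈ -1.0525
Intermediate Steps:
g = 61 (g = 78 - 17 = 61)
m(d) = 11 + d (m(d) = d - 1*(-11) = d + 11 = 11 + d)
z = 11536 (z = (-92 - 20)*(-103) = -112*(-103) = 11536)
z/(-10942) + m(g)/L = 11536/(-10942) + (11 + 61)/41419 = 11536*(-1/10942) + 72*(1/41419) = -5768/5471 + 72/41419 = -238510880/226603349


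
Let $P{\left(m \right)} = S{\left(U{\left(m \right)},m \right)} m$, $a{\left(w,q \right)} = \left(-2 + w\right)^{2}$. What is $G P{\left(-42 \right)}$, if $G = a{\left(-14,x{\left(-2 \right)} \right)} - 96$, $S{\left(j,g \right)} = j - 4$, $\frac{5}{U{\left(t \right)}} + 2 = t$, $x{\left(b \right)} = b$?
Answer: $\frac{304080}{11} \approx 27644.0$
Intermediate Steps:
$U{\left(t \right)} = \frac{5}{-2 + t}$
$S{\left(j,g \right)} = -4 + j$
$P{\left(m \right)} = m \left(-4 + \frac{5}{-2 + m}\right)$ ($P{\left(m \right)} = \left(-4 + \frac{5}{-2 + m}\right) m = m \left(-4 + \frac{5}{-2 + m}\right)$)
$G = 160$ ($G = \left(-2 - 14\right)^{2} - 96 = \left(-16\right)^{2} - 96 = 256 - 96 = 160$)
$G P{\left(-42 \right)} = 160 \left(- \frac{42 \left(13 - -168\right)}{-2 - 42}\right) = 160 \left(- \frac{42 \left(13 + 168\right)}{-44}\right) = 160 \left(\left(-42\right) \left(- \frac{1}{44}\right) 181\right) = 160 \cdot \frac{3801}{22} = \frac{304080}{11}$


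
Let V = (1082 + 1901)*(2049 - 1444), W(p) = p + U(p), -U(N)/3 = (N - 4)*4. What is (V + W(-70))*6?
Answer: 10833198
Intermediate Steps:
U(N) = 48 - 12*N (U(N) = -3*(N - 4)*4 = -3*(-4 + N)*4 = -3*(-16 + 4*N) = 48 - 12*N)
W(p) = 48 - 11*p (W(p) = p + (48 - 12*p) = 48 - 11*p)
V = 1804715 (V = 2983*605 = 1804715)
(V + W(-70))*6 = (1804715 + (48 - 11*(-70)))*6 = (1804715 + (48 + 770))*6 = (1804715 + 818)*6 = 1805533*6 = 10833198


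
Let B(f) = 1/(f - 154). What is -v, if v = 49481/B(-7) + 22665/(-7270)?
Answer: 11583209747/1454 ≈ 7.9664e+6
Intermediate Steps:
B(f) = 1/(-154 + f)
v = -11583209747/1454 (v = 49481/(1/(-154 - 7)) + 22665/(-7270) = 49481/(1/(-161)) + 22665*(-1/7270) = 49481/(-1/161) - 4533/1454 = 49481*(-161) - 4533/1454 = -7966441 - 4533/1454 = -11583209747/1454 ≈ -7.9664e+6)
-v = -1*(-11583209747/1454) = 11583209747/1454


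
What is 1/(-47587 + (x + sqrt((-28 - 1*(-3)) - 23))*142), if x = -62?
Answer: -18797/1060304251 - 568*I*sqrt(3)/3180912753 ≈ -1.7728e-5 - 3.0928e-7*I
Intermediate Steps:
1/(-47587 + (x + sqrt((-28 - 1*(-3)) - 23))*142) = 1/(-47587 + (-62 + sqrt((-28 - 1*(-3)) - 23))*142) = 1/(-47587 + (-62 + sqrt((-28 + 3) - 23))*142) = 1/(-47587 + (-62 + sqrt(-25 - 23))*142) = 1/(-47587 + (-62 + sqrt(-48))*142) = 1/(-47587 + (-62 + 4*I*sqrt(3))*142) = 1/(-47587 + (-8804 + 568*I*sqrt(3))) = 1/(-56391 + 568*I*sqrt(3))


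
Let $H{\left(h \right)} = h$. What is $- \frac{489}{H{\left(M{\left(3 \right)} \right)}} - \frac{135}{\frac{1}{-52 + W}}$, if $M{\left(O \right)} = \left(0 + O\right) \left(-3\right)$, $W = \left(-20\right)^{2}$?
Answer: $- \frac{140777}{3} \approx -46926.0$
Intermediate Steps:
$W = 400$
$M{\left(O \right)} = - 3 O$ ($M{\left(O \right)} = O \left(-3\right) = - 3 O$)
$- \frac{489}{H{\left(M{\left(3 \right)} \right)}} - \frac{135}{\frac{1}{-52 + W}} = - \frac{489}{\left(-3\right) 3} - \frac{135}{\frac{1}{-52 + 400}} = - \frac{489}{-9} - \frac{135}{\frac{1}{348}} = \left(-489\right) \left(- \frac{1}{9}\right) - 135 \frac{1}{\frac{1}{348}} = \frac{163}{3} - 46980 = - \frac{140777}{3}$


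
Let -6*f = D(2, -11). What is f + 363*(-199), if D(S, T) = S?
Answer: -216712/3 ≈ -72237.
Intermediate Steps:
f = -⅓ (f = -⅙*2 = -⅓ ≈ -0.33333)
f + 363*(-199) = -⅓ + 363*(-199) = -⅓ - 72237 = -216712/3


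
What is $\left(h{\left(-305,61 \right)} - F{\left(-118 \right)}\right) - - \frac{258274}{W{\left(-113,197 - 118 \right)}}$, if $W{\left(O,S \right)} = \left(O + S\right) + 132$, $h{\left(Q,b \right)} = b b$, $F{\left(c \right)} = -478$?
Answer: $\frac{334888}{49} \approx 6834.4$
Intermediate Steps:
$h{\left(Q,b \right)} = b^{2}$
$W{\left(O,S \right)} = 132 + O + S$
$\left(h{\left(-305,61 \right)} - F{\left(-118 \right)}\right) - - \frac{258274}{W{\left(-113,197 - 118 \right)}} = \left(61^{2} - -478\right) - - \frac{258274}{132 - 113 + \left(197 - 118\right)} = \left(3721 + 478\right) - - \frac{258274}{132 - 113 + \left(197 - 118\right)} = 4199 - - \frac{258274}{132 - 113 + 79} = 4199 - - \frac{258274}{98} = 4199 - \left(-258274\right) \frac{1}{98} = 4199 - - \frac{129137}{49} = 4199 + \frac{129137}{49} = \frac{334888}{49}$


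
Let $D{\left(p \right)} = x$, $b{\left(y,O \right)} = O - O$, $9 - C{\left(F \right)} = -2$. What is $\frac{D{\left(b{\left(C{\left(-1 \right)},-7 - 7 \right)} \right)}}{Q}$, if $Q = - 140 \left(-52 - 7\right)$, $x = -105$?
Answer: $- \frac{3}{236} \approx -0.012712$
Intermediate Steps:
$C{\left(F \right)} = 11$ ($C{\left(F \right)} = 9 - -2 = 9 + 2 = 11$)
$b{\left(y,O \right)} = 0$
$D{\left(p \right)} = -105$
$Q = 8260$ ($Q = \left(-140\right) \left(-59\right) = 8260$)
$\frac{D{\left(b{\left(C{\left(-1 \right)},-7 - 7 \right)} \right)}}{Q} = - \frac{105}{8260} = \left(-105\right) \frac{1}{8260} = - \frac{3}{236}$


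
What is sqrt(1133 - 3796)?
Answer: I*sqrt(2663) ≈ 51.604*I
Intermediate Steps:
sqrt(1133 - 3796) = sqrt(-2663) = I*sqrt(2663)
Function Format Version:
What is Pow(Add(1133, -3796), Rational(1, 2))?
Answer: Mul(I, Pow(2663, Rational(1, 2))) ≈ Mul(51.604, I)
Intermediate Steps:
Pow(Add(1133, -3796), Rational(1, 2)) = Pow(-2663, Rational(1, 2)) = Mul(I, Pow(2663, Rational(1, 2)))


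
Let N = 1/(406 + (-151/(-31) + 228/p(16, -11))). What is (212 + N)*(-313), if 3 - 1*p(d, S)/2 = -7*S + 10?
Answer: -11793521366/177729 ≈ -66357.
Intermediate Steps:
p(d, S) = -14 + 14*S (p(d, S) = 6 - 2*(-7*S + 10) = 6 - 2*(10 - 7*S) = 6 + (-20 + 14*S) = -14 + 14*S)
N = 434/177729 (N = 1/(406 + (-151/(-31) + 228/(-14 + 14*(-11)))) = 1/(406 + (-151*(-1/31) + 228/(-14 - 154))) = 1/(406 + (151/31 + 228/(-168))) = 1/(406 + (151/31 + 228*(-1/168))) = 1/(406 + (151/31 - 19/14)) = 1/(406 + 1525/434) = 1/(177729/434) = 434/177729 ≈ 0.0024419)
(212 + N)*(-313) = (212 + 434/177729)*(-313) = (37678982/177729)*(-313) = -11793521366/177729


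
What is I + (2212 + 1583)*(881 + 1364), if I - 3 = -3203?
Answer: 8516575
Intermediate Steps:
I = -3200 (I = 3 - 3203 = -3200)
I + (2212 + 1583)*(881 + 1364) = -3200 + (2212 + 1583)*(881 + 1364) = -3200 + 3795*2245 = -3200 + 8519775 = 8516575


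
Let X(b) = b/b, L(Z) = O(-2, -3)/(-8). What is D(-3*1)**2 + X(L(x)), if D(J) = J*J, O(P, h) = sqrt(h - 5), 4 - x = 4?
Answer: 82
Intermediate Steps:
x = 0 (x = 4 - 1*4 = 4 - 4 = 0)
O(P, h) = sqrt(-5 + h)
D(J) = J**2
L(Z) = -I*sqrt(2)/4 (L(Z) = sqrt(-5 - 3)/(-8) = sqrt(-8)*(-1/8) = (2*I*sqrt(2))*(-1/8) = -I*sqrt(2)/4)
X(b) = 1
D(-3*1)**2 + X(L(x)) = ((-3*1)**2)**2 + 1 = ((-3)**2)**2 + 1 = 9**2 + 1 = 81 + 1 = 82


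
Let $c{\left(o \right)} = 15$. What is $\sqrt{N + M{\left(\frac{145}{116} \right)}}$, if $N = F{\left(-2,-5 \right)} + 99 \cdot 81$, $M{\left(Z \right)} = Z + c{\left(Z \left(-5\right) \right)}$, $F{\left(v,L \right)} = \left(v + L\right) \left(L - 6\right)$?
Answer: $\frac{\sqrt{32449}}{2} \approx 90.068$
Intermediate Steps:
$F{\left(v,L \right)} = \left(-6 + L\right) \left(L + v\right)$ ($F{\left(v,L \right)} = \left(L + v\right) \left(-6 + L\right) = \left(-6 + L\right) \left(L + v\right)$)
$M{\left(Z \right)} = 15 + Z$ ($M{\left(Z \right)} = Z + 15 = 15 + Z$)
$N = 8096$ ($N = \left(\left(-5\right)^{2} - -30 - -12 - -10\right) + 99 \cdot 81 = \left(25 + 30 + 12 + 10\right) + 8019 = 77 + 8019 = 8096$)
$\sqrt{N + M{\left(\frac{145}{116} \right)}} = \sqrt{8096 + \left(15 + \frac{145}{116}\right)} = \sqrt{8096 + \left(15 + 145 \cdot \frac{1}{116}\right)} = \sqrt{8096 + \left(15 + \frac{5}{4}\right)} = \sqrt{8096 + \frac{65}{4}} = \sqrt{\frac{32449}{4}} = \frac{\sqrt{32449}}{2}$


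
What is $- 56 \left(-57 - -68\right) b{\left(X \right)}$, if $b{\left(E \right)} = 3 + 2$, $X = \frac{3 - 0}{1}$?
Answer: $-3080$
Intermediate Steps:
$X = 3$ ($X = \left(3 + 0\right) 1 = 3 \cdot 1 = 3$)
$b{\left(E \right)} = 5$
$- 56 \left(-57 - -68\right) b{\left(X \right)} = - 56 \left(-57 - -68\right) 5 = - 56 \left(-57 + 68\right) 5 = - 56 \cdot 11 \cdot 5 = \left(-56\right) 55 = -3080$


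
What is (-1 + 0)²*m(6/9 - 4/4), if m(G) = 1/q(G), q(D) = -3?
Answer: -⅓ ≈ -0.33333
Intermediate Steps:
m(G) = -⅓ (m(G) = 1/(-3) = -⅓)
(-1 + 0)²*m(6/9 - 4/4) = (-1 + 0)²*(-⅓) = (-1)²*(-⅓) = 1*(-⅓) = -⅓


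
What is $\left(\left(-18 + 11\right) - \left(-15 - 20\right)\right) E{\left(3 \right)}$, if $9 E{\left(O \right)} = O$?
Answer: $\frac{28}{3} \approx 9.3333$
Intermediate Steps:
$E{\left(O \right)} = \frac{O}{9}$
$\left(\left(-18 + 11\right) - \left(-15 - 20\right)\right) E{\left(3 \right)} = \left(\left(-18 + 11\right) - \left(-15 - 20\right)\right) \frac{1}{9} \cdot 3 = \left(-7 - \left(-15 - 20\right)\right) \frac{1}{3} = \left(-7 - -35\right) \frac{1}{3} = \left(-7 + 35\right) \frac{1}{3} = 28 \cdot \frac{1}{3} = \frac{28}{3}$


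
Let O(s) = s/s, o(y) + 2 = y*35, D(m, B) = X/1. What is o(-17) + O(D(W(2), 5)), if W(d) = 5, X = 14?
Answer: -596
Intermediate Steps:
D(m, B) = 14 (D(m, B) = 14/1 = 14*1 = 14)
o(y) = -2 + 35*y (o(y) = -2 + y*35 = -2 + 35*y)
O(s) = 1
o(-17) + O(D(W(2), 5)) = (-2 + 35*(-17)) + 1 = (-2 - 595) + 1 = -597 + 1 = -596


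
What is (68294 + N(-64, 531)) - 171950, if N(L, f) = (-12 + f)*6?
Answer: -100542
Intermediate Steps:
N(L, f) = -72 + 6*f
(68294 + N(-64, 531)) - 171950 = (68294 + (-72 + 6*531)) - 171950 = (68294 + (-72 + 3186)) - 171950 = (68294 + 3114) - 171950 = 71408 - 171950 = -100542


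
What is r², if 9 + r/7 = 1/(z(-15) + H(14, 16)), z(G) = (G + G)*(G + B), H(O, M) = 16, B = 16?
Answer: 16129/4 ≈ 4032.3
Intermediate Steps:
z(G) = 2*G*(16 + G) (z(G) = (G + G)*(G + 16) = (2*G)*(16 + G) = 2*G*(16 + G))
r = -127/2 (r = -63 + 7/(2*(-15)*(16 - 15) + 16) = -63 + 7/(2*(-15)*1 + 16) = -63 + 7/(-30 + 16) = -63 + 7/(-14) = -63 + 7*(-1/14) = -63 - ½ = -127/2 ≈ -63.500)
r² = (-127/2)² = 16129/4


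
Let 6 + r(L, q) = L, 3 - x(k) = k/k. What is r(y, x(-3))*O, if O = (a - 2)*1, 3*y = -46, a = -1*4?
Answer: 128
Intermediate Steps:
x(k) = 2 (x(k) = 3 - k/k = 3 - 1*1 = 3 - 1 = 2)
a = -4
y = -46/3 (y = (⅓)*(-46) = -46/3 ≈ -15.333)
r(L, q) = -6 + L
O = -6 (O = (-4 - 2)*1 = -6*1 = -6)
r(y, x(-3))*O = (-6 - 46/3)*(-6) = -64/3*(-6) = 128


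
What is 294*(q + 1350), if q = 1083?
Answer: 715302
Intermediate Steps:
294*(q + 1350) = 294*(1083 + 1350) = 294*2433 = 715302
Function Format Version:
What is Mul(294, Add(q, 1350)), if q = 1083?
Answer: 715302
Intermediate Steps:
Mul(294, Add(q, 1350)) = Mul(294, Add(1083, 1350)) = Mul(294, 2433) = 715302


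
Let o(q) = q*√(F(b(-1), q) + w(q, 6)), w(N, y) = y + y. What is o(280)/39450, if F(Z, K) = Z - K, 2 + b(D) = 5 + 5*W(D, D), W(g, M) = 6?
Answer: 28*I*√235/3945 ≈ 0.1088*I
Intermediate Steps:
b(D) = 33 (b(D) = -2 + (5 + 5*6) = -2 + (5 + 30) = -2 + 35 = 33)
w(N, y) = 2*y
o(q) = q*√(45 - q) (o(q) = q*√((33 - q) + 2*6) = q*√((33 - q) + 12) = q*√(45 - q))
o(280)/39450 = (280*√(45 - 1*280))/39450 = (280*√(45 - 280))*(1/39450) = (280*√(-235))*(1/39450) = (280*(I*√235))*(1/39450) = (280*I*√235)*(1/39450) = 28*I*√235/3945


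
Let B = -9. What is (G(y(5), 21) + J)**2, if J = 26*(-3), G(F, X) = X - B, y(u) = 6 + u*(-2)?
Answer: 2304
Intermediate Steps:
y(u) = 6 - 2*u
G(F, X) = 9 + X (G(F, X) = X - 1*(-9) = X + 9 = 9 + X)
J = -78
(G(y(5), 21) + J)**2 = ((9 + 21) - 78)**2 = (30 - 78)**2 = (-48)**2 = 2304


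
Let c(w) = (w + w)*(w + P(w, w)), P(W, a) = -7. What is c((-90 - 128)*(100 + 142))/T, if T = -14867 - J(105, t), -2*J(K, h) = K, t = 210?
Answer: -11134259312/29629 ≈ -3.7579e+5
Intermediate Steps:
J(K, h) = -K/2
c(w) = 2*w*(-7 + w) (c(w) = (w + w)*(w - 7) = (2*w)*(-7 + w) = 2*w*(-7 + w))
T = -29629/2 (T = -14867 - (-1)*105/2 = -14867 - 1*(-105/2) = -14867 + 105/2 = -29629/2 ≈ -14815.)
c((-90 - 128)*(100 + 142))/T = (2*((-90 - 128)*(100 + 142))*(-7 + (-90 - 128)*(100 + 142)))/(-29629/2) = (2*(-218*242)*(-7 - 218*242))*(-2/29629) = (2*(-52756)*(-7 - 52756))*(-2/29629) = (2*(-52756)*(-52763))*(-2/29629) = 5567129656*(-2/29629) = -11134259312/29629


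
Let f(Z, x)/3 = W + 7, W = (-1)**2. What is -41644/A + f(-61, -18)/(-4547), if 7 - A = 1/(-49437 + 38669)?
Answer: -2038979334872/342739219 ≈ -5949.1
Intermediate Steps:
W = 1
A = 75377/10768 (A = 7 - 1/(-49437 + 38669) = 7 - 1/(-10768) = 7 - 1*(-1/10768) = 7 + 1/10768 = 75377/10768 ≈ 7.0001)
f(Z, x) = 24 (f(Z, x) = 3*(1 + 7) = 3*8 = 24)
-41644/A + f(-61, -18)/(-4547) = -41644/75377/10768 + 24/(-4547) = -41644*10768/75377 + 24*(-1/4547) = -448422592/75377 - 24/4547 = -2038979334872/342739219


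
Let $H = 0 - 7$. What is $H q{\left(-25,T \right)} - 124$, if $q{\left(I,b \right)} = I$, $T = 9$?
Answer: $51$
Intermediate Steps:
$H = -7$ ($H = 0 - 7 = -7$)
$H q{\left(-25,T \right)} - 124 = \left(-7\right) \left(-25\right) - 124 = 175 - 124 = 51$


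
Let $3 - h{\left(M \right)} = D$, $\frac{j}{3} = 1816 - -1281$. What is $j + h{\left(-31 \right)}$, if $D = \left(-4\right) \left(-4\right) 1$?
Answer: $9278$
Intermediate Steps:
$D = 16$ ($D = 16 \cdot 1 = 16$)
$j = 9291$ ($j = 3 \left(1816 - -1281\right) = 3 \left(1816 + 1281\right) = 3 \cdot 3097 = 9291$)
$h{\left(M \right)} = -13$ ($h{\left(M \right)} = 3 - 16 = -13$)
$j + h{\left(-31 \right)} = 9291 - 13 = 9278$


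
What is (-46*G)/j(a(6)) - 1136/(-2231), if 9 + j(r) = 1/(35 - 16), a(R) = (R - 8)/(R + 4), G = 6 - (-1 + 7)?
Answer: 1136/2231 ≈ 0.50919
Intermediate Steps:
G = 0 (G = 6 - 1*6 = 6 - 6 = 0)
a(R) = (-8 + R)/(4 + R)
j(r) = -170/19 (j(r) = -9 + 1/(35 - 16) = -9 + 1/19 = -170/19)
(-46*G)/j(a(6)) - 1136/(-2231) = (-46*0)/(-170/19) - 1136/(-2231) = 0*(-19/170) - 1136*(-1/2231) = 0 + 1136/2231 = 1136/2231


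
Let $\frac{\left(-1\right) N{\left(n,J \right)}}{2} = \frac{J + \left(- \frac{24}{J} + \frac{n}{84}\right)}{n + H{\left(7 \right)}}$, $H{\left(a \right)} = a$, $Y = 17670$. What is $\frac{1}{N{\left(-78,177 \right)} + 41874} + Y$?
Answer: $\frac{21699053793073}{1228016625} \approx 17670.0$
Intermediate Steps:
$N{\left(n,J \right)} = - \frac{2 \left(J - \frac{24}{J} + \frac{n}{84}\right)}{7 + n}$ ($N{\left(n,J \right)} = - 2 \frac{J + \left(- \frac{24}{J} + \frac{n}{84}\right)}{n + 7} = - 2 \frac{J + \left(- \frac{24}{J} + n \frac{1}{84}\right)}{7 + n} = - 2 \frac{J + \left(- \frac{24}{J} + \frac{n}{84}\right)}{7 + n} = - 2 \frac{J - \frac{24}{J} + \frac{n}{84}}{7 + n} = - \frac{2 \left(J - \frac{24}{J} + \frac{n}{84}\right)}{7 + n}$)
$\frac{1}{N{\left(-78,177 \right)} + 41874} + Y = \frac{1}{\frac{2016 - 84 \cdot 177^{2} - 177 \left(-78\right)}{42 \cdot 177 \left(7 - 78\right)} + 41874} + 17670 = \frac{1}{\frac{1}{42} \cdot \frac{1}{177} \frac{1}{-71} \left(2016 - 2631636 + 13806\right) + 41874} + 17670 = \frac{1}{\frac{1}{42} \cdot \frac{1}{177} \left(- \frac{1}{71}\right) \left(2016 - 2631636 + 13806\right) + 41874} + 17670 = \frac{1}{\frac{1}{42} \cdot \frac{1}{177} \left(- \frac{1}{71}\right) \left(-2615814\right) + 41874} + 17670 = \frac{1}{\frac{145323}{29323} + 41874} + 17670 = \frac{1}{\frac{1228016625}{29323}} + 17670 = \frac{29323}{1228016625} + 17670 = \frac{21699053793073}{1228016625}$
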